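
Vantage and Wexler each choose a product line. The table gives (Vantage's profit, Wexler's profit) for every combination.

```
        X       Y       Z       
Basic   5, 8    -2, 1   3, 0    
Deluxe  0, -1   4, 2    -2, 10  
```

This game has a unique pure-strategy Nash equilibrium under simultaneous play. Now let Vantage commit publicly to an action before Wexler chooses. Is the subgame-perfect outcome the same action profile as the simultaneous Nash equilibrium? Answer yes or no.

yes

Wexler best-responds to each possible Vantage move:
- Basic → Wexler plays X (best of 8, 1, 0); Vantage gets 5.
- Deluxe → Wexler plays Z (best of -1, 2, 10); Vantage gets -2.
Maximizing over 5, -2, Vantage chooses Basic. Subgame-perfect outcome: (Basic, X) with payoffs (5, 8).
For the simultaneous game, intersect best replies.
Vantage's best replies: X→Basic; Y→Deluxe; Z→Basic.
Wexler's best replies: Basic→X; Deluxe→Z.
The unique mutual best reply is (Basic, X), giving (5, 8).
Sequential outcome (Basic, X) coincides with the Nash profile (Basic, X).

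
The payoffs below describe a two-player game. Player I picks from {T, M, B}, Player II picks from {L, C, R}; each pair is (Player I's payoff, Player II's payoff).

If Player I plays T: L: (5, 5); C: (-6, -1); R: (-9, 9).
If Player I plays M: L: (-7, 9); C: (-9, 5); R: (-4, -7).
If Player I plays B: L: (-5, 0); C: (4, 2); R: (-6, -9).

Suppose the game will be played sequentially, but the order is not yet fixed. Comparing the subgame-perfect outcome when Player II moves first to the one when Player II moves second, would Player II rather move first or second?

first

If Player I leads: Player II's best replies are T→R, M→L, B→C; Player I's induced payoffs -9, -7, 4; outcome (B, C), payoffs (4, 2).
If Player II leads: Player I's best replies are L→T, C→B, R→M; Player II's induced payoffs 5, 2, -7; outcome (T, L), payoffs (5, 5).
Player II gets 5 moving first and 2 moving second, so Player II prefers to move first.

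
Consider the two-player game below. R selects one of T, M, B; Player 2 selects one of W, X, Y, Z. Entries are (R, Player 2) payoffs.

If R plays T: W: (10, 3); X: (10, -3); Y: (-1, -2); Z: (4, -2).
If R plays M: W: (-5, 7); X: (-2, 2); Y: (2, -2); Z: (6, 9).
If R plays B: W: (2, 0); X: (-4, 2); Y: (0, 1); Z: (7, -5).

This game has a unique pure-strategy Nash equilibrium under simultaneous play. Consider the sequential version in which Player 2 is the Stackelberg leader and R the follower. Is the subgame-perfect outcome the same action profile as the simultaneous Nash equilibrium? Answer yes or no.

yes

Solve by backward induction (Player 2 leads).
- W → R plays T (best of 10, -5, 2); Player 2 gets 3.
- X → R plays T (best of 10, -2, -4); Player 2 gets -3.
- Y → R plays M (best of -1, 2, 0); Player 2 gets -2.
- Z → R plays B (best of 4, 6, 7); Player 2 gets -5.
Among 3, -3, -2, -5, the best is 3 at W. Subgame-perfect outcome: (T, W) with payoffs (10, 3).
Under simultaneous play:
R's best replies: W→T; X→T; Y→M; Z→B.
Player 2's best replies: T→W; M→Z; B→X.
The unique mutual best reply is (T, W), giving (10, 3).
Sequential outcome (T, W) coincides with the Nash profile (T, W).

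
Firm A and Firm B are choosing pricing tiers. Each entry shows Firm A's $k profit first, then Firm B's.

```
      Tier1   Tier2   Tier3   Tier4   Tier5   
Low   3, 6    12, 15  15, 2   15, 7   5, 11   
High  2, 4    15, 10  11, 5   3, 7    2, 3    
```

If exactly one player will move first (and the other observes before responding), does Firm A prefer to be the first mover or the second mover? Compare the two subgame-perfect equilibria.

first

If Firm A leads: Firm B's best replies are Low→Tier2, High→Tier2; Firm A's induced payoffs 12, 15; outcome (High, Tier2), payoffs (15, 10).
If Firm B leads: Firm A's best replies are Tier1→Low, Tier2→High, Tier3→Low, Tier4→Low, Tier5→Low; Firm B's induced payoffs 6, 10, 2, 7, 11; outcome (Low, Tier5), payoffs (5, 11).
Firm A gets 15 moving first and 5 moving second, so Firm A prefers to move first.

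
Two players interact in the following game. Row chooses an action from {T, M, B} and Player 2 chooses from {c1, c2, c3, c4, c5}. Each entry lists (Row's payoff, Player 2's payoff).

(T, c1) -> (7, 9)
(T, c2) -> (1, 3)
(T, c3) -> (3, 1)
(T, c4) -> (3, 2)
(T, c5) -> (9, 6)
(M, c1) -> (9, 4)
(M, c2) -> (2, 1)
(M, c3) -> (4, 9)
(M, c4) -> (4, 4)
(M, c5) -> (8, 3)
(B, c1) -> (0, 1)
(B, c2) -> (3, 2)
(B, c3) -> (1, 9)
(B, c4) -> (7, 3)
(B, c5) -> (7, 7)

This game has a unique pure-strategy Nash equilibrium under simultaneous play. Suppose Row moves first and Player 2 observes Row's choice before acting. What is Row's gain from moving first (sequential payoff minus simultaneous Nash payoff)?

Player 2 best-responds to each possible Row move:
- T → Player 2 plays c1 (best of 9, 3, 1, 2, 6); Row gets 7.
- M → Player 2 plays c3 (best of 4, 1, 9, 4, 3); Row gets 4.
- B → Player 2 plays c3 (best of 1, 2, 9, 3, 7); Row gets 1.
Maximizing over 7, 4, 1, Row chooses T. Subgame-perfect outcome: (T, c1) with payoffs (7, 9).
For the simultaneous game, intersect best replies.
Row's best replies: c1→M; c2→B; c3→M; c4→B; c5→T.
Player 2's best replies: T→c1; M→c3; B→c3.
Only (M, c3) has each player best-responding; Nash payoffs (4, 9).
Row's commitment gain: 7 − 4 = 3.

3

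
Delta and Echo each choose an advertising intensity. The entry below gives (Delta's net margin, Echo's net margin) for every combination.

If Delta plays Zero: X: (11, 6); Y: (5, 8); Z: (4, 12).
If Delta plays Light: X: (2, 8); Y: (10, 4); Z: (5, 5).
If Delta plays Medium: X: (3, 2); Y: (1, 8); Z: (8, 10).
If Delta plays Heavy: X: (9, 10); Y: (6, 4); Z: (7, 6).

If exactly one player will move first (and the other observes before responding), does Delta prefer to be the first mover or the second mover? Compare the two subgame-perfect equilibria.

first

If Delta leads: Echo's best replies are Zero→Z, Light→X, Medium→Z, Heavy→X; Delta's induced payoffs 4, 2, 8, 9; outcome (Heavy, X), payoffs (9, 10).
If Echo leads: Delta's best replies are X→Zero, Y→Light, Z→Medium; Echo's induced payoffs 6, 4, 10; outcome (Medium, Z), payoffs (8, 10).
Delta gets 9 moving first and 8 moving second, so Delta prefers to move first.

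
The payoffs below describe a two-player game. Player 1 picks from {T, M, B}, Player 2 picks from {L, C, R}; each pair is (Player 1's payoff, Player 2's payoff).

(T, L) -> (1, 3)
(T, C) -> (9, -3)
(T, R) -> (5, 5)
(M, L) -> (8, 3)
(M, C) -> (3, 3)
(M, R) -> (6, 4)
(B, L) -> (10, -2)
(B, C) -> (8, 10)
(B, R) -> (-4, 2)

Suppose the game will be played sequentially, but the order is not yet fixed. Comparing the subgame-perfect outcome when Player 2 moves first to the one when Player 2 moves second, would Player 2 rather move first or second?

If Player 1 leads: Player 2's best replies are T→R, M→R, B→C; Player 1's induced payoffs 5, 6, 8; outcome (B, C), payoffs (8, 10).
If Player 2 leads: Player 1's best replies are L→B, C→T, R→M; Player 2's induced payoffs -2, -3, 4; outcome (M, R), payoffs (6, 4).
Player 2 gets 4 moving first and 10 moving second, so Player 2 prefers to move second.

second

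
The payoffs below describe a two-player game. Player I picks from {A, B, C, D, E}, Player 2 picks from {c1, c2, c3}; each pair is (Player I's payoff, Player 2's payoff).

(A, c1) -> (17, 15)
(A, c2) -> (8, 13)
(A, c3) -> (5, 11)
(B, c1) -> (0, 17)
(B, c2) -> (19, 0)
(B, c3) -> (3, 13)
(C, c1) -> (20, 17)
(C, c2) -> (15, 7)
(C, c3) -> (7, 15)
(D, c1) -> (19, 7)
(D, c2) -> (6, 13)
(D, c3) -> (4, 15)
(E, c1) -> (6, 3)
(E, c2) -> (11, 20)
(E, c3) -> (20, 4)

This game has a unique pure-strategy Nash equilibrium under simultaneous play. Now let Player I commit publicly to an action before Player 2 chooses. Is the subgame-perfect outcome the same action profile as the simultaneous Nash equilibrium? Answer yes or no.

Work backward from Player 2's decision.
- A: Player 2 compares 15, 13, 11 and picks c1; Player I would get 17.
- B: Player 2 compares 17, 0, 13 and picks c1; Player I would get 0.
- C: Player 2 compares 17, 7, 15 and picks c1; Player I would get 20.
- D: Player 2 compares 7, 13, 15 and picks c3; Player I would get 4.
- E: Player 2 compares 3, 20, 4 and picks c2; Player I would get 11.
Maximizing over 17, 0, 20, 4, 11, Player I chooses C. Subgame-perfect outcome: (C, c1) with payoffs (20, 17).
Now find the simultaneous Nash equilibrium.
Player I's best replies: c1→C; c2→B; c3→E.
Player 2's best replies: A→c1; B→c1; C→c1; D→c3; E→c2.
Only (C, c1) has each player best-responding; Nash payoffs (20, 17).
Sequential outcome (C, c1) coincides with the Nash profile (C, c1).

yes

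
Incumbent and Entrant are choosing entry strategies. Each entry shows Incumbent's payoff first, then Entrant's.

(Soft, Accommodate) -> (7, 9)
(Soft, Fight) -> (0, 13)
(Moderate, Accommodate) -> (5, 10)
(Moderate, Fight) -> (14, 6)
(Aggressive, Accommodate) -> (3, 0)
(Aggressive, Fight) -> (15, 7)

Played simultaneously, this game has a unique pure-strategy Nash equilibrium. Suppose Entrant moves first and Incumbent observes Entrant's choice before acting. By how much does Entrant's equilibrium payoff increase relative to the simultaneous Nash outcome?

2

Incumbent best-responds to each possible Entrant move:
- Accommodate → Incumbent plays Soft (best of 7, 5, 3); Entrant gets 9.
- Fight → Incumbent plays Aggressive (best of 0, 14, 15); Entrant gets 7.
Entrant's induced payoffs are 9, 7, so Entrant commits to Accommodate. Subgame-perfect outcome: (Soft, Accommodate) with payoffs (7, 9).
Under simultaneous play:
Incumbent's best replies: Accommodate→Soft; Fight→Aggressive.
Entrant's best replies: Soft→Fight; Moderate→Accommodate; Aggressive→Fight.
Only (Aggressive, Fight) has each player best-responding; Nash payoffs (15, 7).
Entrant's commitment gain: 9 − 7 = 2.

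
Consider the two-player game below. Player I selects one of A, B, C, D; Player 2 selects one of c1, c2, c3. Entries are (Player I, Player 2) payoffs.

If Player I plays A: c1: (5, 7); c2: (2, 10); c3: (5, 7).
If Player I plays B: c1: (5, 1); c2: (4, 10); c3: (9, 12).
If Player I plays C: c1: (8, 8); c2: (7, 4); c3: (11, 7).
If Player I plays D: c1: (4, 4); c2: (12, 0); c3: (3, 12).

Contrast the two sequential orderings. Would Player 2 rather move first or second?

If Player I leads: Player 2's best replies are A→c2, B→c3, C→c1, D→c3; Player I's induced payoffs 2, 9, 8, 3; outcome (B, c3), payoffs (9, 12).
If Player 2 leads: Player I's best replies are c1→C, c2→D, c3→C; Player 2's induced payoffs 8, 0, 7; outcome (C, c1), payoffs (8, 8).
Player 2 gets 8 moving first and 12 moving second, so Player 2 prefers to move second.

second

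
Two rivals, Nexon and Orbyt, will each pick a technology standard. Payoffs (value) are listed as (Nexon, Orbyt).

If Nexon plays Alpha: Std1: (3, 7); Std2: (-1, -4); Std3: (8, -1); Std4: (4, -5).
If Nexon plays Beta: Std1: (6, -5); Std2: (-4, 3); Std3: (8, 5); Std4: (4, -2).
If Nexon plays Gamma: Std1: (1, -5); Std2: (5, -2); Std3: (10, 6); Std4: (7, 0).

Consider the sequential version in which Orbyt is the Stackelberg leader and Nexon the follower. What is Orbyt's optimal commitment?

Work backward from Nexon's decision.
- Std1: BR = Beta, leader payoff -5.
- Std2: BR = Gamma, leader payoff -2.
- Std3: BR = Gamma, leader payoff 6.
- Std4: BR = Gamma, leader payoff 0.
Among -5, -2, 6, 0, the best is 6 at Std3. Subgame-perfect outcome: (Gamma, Std3) with payoffs (10, 6).

Std3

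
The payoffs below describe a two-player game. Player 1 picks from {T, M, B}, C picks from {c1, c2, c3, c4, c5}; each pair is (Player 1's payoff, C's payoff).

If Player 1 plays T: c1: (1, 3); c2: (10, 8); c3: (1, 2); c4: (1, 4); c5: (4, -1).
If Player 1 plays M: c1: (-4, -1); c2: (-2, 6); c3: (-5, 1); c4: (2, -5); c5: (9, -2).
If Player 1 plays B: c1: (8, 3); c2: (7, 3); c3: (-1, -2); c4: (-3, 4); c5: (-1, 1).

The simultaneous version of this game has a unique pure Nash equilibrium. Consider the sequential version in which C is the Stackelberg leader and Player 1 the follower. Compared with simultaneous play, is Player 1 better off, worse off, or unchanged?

unchanged

Solve by backward induction (C leads).
- c1: Player 1 compares 1, -4, 8 and picks B; C would get 3.
- c2: Player 1 compares 10, -2, 7 and picks T; C would get 8.
- c3: Player 1 compares 1, -5, -1 and picks T; C would get 2.
- c4: Player 1 compares 1, 2, -3 and picks M; C would get -5.
- c5: Player 1 compares 4, 9, -1 and picks M; C would get -2.
Among 3, 8, 2, -5, -2, the best is 8 at c2. Subgame-perfect outcome: (T, c2) with payoffs (10, 8).
Now find the simultaneous Nash equilibrium.
Player 1's best replies: c1→B; c2→T; c3→T; c4→M; c5→M.
C's best replies: T→c2; M→c2; B→c4.
Only (T, c2) has each player best-responding; Nash payoffs (10, 8).
Player 1 earns 10 sequentially versus 10 at the Nash outcome: unchanged.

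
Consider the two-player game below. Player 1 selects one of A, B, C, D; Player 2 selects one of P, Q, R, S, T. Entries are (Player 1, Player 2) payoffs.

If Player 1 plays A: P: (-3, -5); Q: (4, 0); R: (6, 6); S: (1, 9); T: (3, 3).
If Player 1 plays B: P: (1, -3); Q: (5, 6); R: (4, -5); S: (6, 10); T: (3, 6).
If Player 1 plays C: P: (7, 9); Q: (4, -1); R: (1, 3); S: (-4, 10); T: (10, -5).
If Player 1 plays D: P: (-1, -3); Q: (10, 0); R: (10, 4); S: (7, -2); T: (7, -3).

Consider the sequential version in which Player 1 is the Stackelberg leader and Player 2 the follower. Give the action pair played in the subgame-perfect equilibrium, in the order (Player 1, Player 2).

Backward induction with Player 1 moving first.
- A: Player 2 compares -5, 0, 6, 9, 3 and picks S; Player 1 would get 1.
- B: Player 2 compares -3, 6, -5, 10, 6 and picks S; Player 1 would get 6.
- C: Player 2 compares 9, -1, 3, 10, -5 and picks S; Player 1 would get -4.
- D: Player 2 compares -3, 0, 4, -2, -3 and picks R; Player 1 would get 10.
Among 1, 6, -4, 10, the best is 10 at D. Subgame-perfect outcome: (D, R) with payoffs (10, 4).

(D, R)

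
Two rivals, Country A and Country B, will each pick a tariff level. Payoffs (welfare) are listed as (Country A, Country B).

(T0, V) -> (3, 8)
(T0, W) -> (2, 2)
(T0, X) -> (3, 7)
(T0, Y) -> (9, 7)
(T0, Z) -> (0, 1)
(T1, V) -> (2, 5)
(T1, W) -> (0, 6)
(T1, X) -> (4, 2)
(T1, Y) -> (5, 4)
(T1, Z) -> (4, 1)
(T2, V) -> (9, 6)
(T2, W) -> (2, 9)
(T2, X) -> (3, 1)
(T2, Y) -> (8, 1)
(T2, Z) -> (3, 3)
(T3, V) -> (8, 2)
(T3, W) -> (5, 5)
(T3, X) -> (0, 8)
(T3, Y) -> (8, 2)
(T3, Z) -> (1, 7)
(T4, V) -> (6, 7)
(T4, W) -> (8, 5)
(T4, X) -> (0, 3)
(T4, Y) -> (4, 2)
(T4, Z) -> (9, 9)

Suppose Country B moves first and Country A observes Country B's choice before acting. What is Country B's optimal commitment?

Solve by backward induction (Country B leads).
- V: Country A compares 3, 2, 9, 8, 6 and picks T2; Country B would get 6.
- W: Country A compares 2, 0, 2, 5, 8 and picks T4; Country B would get 5.
- X: Country A compares 3, 4, 3, 0, 0 and picks T1; Country B would get 2.
- Y: Country A compares 9, 5, 8, 8, 4 and picks T0; Country B would get 7.
- Z: Country A compares 0, 4, 3, 1, 9 and picks T4; Country B would get 9.
Among 6, 5, 2, 7, 9, the best is 9 at Z. Subgame-perfect outcome: (T4, Z) with payoffs (9, 9).

Z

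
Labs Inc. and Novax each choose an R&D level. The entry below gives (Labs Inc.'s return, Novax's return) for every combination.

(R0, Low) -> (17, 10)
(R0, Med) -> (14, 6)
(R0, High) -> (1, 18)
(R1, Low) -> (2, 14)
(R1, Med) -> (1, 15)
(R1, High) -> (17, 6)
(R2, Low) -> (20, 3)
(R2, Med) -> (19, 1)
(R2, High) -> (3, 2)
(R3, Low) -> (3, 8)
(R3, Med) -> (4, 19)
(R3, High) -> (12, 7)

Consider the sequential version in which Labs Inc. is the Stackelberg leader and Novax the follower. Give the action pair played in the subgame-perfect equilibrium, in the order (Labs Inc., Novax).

Solve by backward induction (Labs Inc. leads).
- R0 → Novax plays High (best of 10, 6, 18); Labs Inc. gets 1.
- R1 → Novax plays Med (best of 14, 15, 6); Labs Inc. gets 1.
- R2 → Novax plays Low (best of 3, 1, 2); Labs Inc. gets 20.
- R3 → Novax plays Med (best of 8, 19, 7); Labs Inc. gets 4.
Labs Inc.'s induced payoffs are 1, 1, 20, 4, so Labs Inc. commits to R2. Subgame-perfect outcome: (R2, Low) with payoffs (20, 3).

(R2, Low)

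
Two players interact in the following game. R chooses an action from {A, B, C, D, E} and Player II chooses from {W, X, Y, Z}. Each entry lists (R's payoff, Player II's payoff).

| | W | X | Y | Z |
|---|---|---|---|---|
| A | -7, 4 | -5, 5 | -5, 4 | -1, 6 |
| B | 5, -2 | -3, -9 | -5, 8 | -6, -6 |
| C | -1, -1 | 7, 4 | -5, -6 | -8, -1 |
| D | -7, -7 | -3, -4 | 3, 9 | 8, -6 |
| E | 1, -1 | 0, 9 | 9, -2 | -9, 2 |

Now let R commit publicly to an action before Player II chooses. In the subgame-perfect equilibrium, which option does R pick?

Solve by backward induction (R leads).
- A: BR = Z, leader payoff -1.
- B: BR = Y, leader payoff -5.
- C: BR = X, leader payoff 7.
- D: BR = Y, leader payoff 3.
- E: BR = X, leader payoff 0.
Among -1, -5, 7, 3, 0, the best is 7 at C. Subgame-perfect outcome: (C, X) with payoffs (7, 4).

C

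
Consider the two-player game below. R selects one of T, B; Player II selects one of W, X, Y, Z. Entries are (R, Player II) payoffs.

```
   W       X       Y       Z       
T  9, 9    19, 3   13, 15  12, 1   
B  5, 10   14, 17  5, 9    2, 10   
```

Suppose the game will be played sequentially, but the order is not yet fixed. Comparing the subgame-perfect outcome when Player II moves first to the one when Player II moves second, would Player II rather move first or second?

second

If R leads: Player II's best replies are T→Y, B→X; R's induced payoffs 13, 14; outcome (B, X), payoffs (14, 17).
If Player II leads: R's best replies are W→T, X→T, Y→T, Z→T; Player II's induced payoffs 9, 3, 15, 1; outcome (T, Y), payoffs (13, 15).
Player II gets 15 moving first and 17 moving second, so Player II prefers to move second.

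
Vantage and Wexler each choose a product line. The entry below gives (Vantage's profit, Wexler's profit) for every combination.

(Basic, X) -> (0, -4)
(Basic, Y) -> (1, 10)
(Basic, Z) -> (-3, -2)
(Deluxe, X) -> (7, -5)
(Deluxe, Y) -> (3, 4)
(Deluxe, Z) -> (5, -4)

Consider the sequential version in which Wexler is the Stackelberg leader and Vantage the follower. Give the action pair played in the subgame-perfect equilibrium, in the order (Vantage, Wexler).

Work backward from Vantage's decision.
- X: Vantage compares 0, 7 and picks Deluxe; Wexler would get -5.
- Y: Vantage compares 1, 3 and picks Deluxe; Wexler would get 4.
- Z: Vantage compares -3, 5 and picks Deluxe; Wexler would get -4.
Maximizing over -5, 4, -4, Wexler chooses Y. Subgame-perfect outcome: (Deluxe, Y) with payoffs (3, 4).

(Deluxe, Y)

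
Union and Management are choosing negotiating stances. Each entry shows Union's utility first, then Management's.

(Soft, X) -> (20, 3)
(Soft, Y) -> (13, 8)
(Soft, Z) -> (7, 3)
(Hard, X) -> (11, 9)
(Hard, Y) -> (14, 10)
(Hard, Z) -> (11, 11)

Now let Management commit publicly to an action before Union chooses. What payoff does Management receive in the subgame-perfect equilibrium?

Union best-responds to each possible Management move:
- X: Union compares 20, 11 and picks Soft; Management would get 3.
- Y: Union compares 13, 14 and picks Hard; Management would get 10.
- Z: Union compares 7, 11 and picks Hard; Management would get 11.
Among 3, 10, 11, the best is 11 at Z. Subgame-perfect outcome: (Hard, Z) with payoffs (11, 11).

11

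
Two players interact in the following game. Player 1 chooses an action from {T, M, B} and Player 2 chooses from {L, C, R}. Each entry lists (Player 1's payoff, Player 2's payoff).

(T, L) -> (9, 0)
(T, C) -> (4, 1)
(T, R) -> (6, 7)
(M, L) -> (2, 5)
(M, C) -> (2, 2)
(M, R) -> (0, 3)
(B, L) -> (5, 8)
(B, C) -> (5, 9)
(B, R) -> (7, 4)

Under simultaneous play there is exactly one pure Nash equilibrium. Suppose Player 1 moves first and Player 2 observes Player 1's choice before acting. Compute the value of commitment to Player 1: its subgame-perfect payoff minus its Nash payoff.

Work backward from Player 2's decision.
- T: Player 2 compares 0, 1, 7 and picks R; Player 1 would get 6.
- M: Player 2 compares 5, 2, 3 and picks L; Player 1 would get 2.
- B: Player 2 compares 8, 9, 4 and picks C; Player 1 would get 5.
Player 1's induced payoffs are 6, 2, 5, so Player 1 commits to T. Subgame-perfect outcome: (T, R) with payoffs (6, 7).
Under simultaneous play:
Player 1's best replies: L→T; C→B; R→B.
Player 2's best replies: T→R; M→L; B→C.
Only (B, C) has each player best-responding; Nash payoffs (5, 9).
Player 1's commitment gain: 6 − 5 = 1.

1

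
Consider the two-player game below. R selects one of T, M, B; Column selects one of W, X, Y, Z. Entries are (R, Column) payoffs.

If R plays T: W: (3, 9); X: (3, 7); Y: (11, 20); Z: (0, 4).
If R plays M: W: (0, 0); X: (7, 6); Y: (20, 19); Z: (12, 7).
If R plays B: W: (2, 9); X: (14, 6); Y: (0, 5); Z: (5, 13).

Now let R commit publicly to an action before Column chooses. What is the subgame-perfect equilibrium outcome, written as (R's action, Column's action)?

Column best-responds to each possible R move:
- T → Column plays Y (best of 9, 7, 20, 4); R gets 11.
- M → Column plays Y (best of 0, 6, 19, 7); R gets 20.
- B → Column plays Z (best of 9, 6, 5, 13); R gets 5.
Among 11, 20, 5, the best is 20 at M. Subgame-perfect outcome: (M, Y) with payoffs (20, 19).

(M, Y)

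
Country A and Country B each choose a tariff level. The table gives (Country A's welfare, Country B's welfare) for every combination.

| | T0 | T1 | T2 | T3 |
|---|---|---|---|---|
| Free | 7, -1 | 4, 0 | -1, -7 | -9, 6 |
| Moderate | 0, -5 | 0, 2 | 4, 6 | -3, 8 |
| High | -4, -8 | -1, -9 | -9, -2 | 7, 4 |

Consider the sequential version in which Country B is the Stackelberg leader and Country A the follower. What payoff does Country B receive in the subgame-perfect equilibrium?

Backward induction with Country B moving first.
- T0 → Country A plays Free (best of 7, 0, -4); Country B gets -1.
- T1 → Country A plays Free (best of 4, 0, -1); Country B gets 0.
- T2 → Country A plays Moderate (best of -1, 4, -9); Country B gets 6.
- T3 → Country A plays High (best of -9, -3, 7); Country B gets 4.
Maximizing over -1, 0, 6, 4, Country B chooses T2. Subgame-perfect outcome: (Moderate, T2) with payoffs (4, 6).

6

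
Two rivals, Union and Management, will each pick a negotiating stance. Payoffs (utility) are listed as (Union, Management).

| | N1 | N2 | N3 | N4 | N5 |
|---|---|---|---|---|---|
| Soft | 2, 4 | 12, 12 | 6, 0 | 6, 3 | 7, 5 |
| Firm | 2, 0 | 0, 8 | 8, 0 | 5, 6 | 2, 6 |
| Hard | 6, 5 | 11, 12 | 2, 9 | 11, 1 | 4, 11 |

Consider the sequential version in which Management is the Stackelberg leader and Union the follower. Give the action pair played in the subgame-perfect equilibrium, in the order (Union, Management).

(Soft, N2)

Backward induction with Management moving first.
- N1 → Union plays Hard (best of 2, 2, 6); Management gets 5.
- N2 → Union plays Soft (best of 12, 0, 11); Management gets 12.
- N3 → Union plays Firm (best of 6, 8, 2); Management gets 0.
- N4 → Union plays Hard (best of 6, 5, 11); Management gets 1.
- N5 → Union plays Soft (best of 7, 2, 4); Management gets 5.
Management's induced payoffs are 5, 12, 0, 1, 5, so Management commits to N2. Subgame-perfect outcome: (Soft, N2) with payoffs (12, 12).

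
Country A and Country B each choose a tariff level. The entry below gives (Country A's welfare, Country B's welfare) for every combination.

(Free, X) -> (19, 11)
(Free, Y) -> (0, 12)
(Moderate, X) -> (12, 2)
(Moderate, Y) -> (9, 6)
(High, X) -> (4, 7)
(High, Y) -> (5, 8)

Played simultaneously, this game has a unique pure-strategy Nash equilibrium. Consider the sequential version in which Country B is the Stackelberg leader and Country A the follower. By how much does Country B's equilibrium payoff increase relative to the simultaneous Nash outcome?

Work backward from Country A's decision.
- X → Country A plays Free (best of 19, 12, 4); Country B gets 11.
- Y → Country A plays Moderate (best of 0, 9, 5); Country B gets 6.
Country B's induced payoffs are 11, 6, so Country B commits to X. Subgame-perfect outcome: (Free, X) with payoffs (19, 11).
Now find the simultaneous Nash equilibrium.
Country A's best replies: X→Free; Y→Moderate.
Country B's best replies: Free→Y; Moderate→Y; High→Y.
Only (Moderate, Y) has each player best-responding; Nash payoffs (9, 6).
Country B's commitment gain: 11 − 6 = 5.

5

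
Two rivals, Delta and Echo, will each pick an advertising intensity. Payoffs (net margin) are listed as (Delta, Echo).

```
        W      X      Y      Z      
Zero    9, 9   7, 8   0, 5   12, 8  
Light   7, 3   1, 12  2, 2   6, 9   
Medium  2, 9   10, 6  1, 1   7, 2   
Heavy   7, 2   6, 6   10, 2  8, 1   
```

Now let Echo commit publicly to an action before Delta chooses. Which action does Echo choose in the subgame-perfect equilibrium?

W

Backward induction with Echo moving first.
- W: BR = Zero, leader payoff 9.
- X: BR = Medium, leader payoff 6.
- Y: BR = Heavy, leader payoff 2.
- Z: BR = Zero, leader payoff 8.
Maximizing over 9, 6, 2, 8, Echo chooses W. Subgame-perfect outcome: (Zero, W) with payoffs (9, 9).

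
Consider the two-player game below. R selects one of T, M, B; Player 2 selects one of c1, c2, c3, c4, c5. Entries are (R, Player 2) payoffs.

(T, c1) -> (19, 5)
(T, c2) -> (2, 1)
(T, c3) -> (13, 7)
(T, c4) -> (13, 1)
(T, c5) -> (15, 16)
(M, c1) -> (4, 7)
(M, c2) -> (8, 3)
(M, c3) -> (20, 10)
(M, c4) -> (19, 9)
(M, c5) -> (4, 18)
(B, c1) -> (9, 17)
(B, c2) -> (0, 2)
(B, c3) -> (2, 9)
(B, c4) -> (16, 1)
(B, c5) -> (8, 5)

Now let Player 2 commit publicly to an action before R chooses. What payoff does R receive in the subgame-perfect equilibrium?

R best-responds to each possible Player 2 move:
- c1: BR = T, leader payoff 5.
- c2: BR = M, leader payoff 3.
- c3: BR = M, leader payoff 10.
- c4: BR = M, leader payoff 9.
- c5: BR = T, leader payoff 16.
Maximizing over 5, 3, 10, 9, 16, Player 2 chooses c5. Subgame-perfect outcome: (T, c5) with payoffs (15, 16).

15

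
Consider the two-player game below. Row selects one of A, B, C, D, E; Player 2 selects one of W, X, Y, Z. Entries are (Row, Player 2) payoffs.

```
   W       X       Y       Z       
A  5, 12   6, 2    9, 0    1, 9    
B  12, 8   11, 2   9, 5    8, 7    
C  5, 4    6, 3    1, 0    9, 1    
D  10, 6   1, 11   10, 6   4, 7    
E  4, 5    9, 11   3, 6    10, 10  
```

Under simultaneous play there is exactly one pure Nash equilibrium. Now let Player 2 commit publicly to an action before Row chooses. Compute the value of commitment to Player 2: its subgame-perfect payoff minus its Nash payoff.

Backward induction with Player 2 moving first.
- W → Row plays B (best of 5, 12, 5, 10, 4); Player 2 gets 8.
- X → Row plays B (best of 6, 11, 6, 1, 9); Player 2 gets 2.
- Y → Row plays D (best of 9, 9, 1, 10, 3); Player 2 gets 6.
- Z → Row plays E (best of 1, 8, 9, 4, 10); Player 2 gets 10.
Among 8, 2, 6, 10, the best is 10 at Z. Subgame-perfect outcome: (E, Z) with payoffs (10, 10).
Under simultaneous play:
Row's best replies: W→B; X→B; Y→D; Z→E.
Player 2's best replies: A→W; B→W; C→W; D→X; E→X.
The unique mutual best reply is (B, W), giving (12, 8).
Player 2's commitment gain: 10 − 8 = 2.

2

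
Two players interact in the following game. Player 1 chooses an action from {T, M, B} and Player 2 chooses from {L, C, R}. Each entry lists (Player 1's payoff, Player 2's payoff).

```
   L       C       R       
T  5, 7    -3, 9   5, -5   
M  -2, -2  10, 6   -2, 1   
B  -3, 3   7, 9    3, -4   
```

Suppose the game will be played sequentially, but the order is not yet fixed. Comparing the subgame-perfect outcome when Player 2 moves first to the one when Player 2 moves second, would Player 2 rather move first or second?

first

If Player 1 leads: Player 2's best replies are T→C, M→C, B→C; Player 1's induced payoffs -3, 10, 7; outcome (M, C), payoffs (10, 6).
If Player 2 leads: Player 1's best replies are L→T, C→M, R→T; Player 2's induced payoffs 7, 6, -5; outcome (T, L), payoffs (5, 7).
Player 2 gets 7 moving first and 6 moving second, so Player 2 prefers to move first.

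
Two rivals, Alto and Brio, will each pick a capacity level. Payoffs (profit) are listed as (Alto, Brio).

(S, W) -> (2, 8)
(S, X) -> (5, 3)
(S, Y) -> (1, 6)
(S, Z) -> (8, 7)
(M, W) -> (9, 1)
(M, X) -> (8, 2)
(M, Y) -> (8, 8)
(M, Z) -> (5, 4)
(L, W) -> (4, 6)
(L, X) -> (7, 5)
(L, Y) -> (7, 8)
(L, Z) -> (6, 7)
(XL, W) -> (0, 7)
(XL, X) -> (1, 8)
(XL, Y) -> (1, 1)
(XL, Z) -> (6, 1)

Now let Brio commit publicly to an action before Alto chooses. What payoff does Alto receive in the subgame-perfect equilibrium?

Backward induction with Brio moving first.
- W → Alto plays M (best of 2, 9, 4, 0); Brio gets 1.
- X → Alto plays M (best of 5, 8, 7, 1); Brio gets 2.
- Y → Alto plays M (best of 1, 8, 7, 1); Brio gets 8.
- Z → Alto plays S (best of 8, 5, 6, 6); Brio gets 7.
Brio's induced payoffs are 1, 2, 8, 7, so Brio commits to Y. Subgame-perfect outcome: (M, Y) with payoffs (8, 8).

8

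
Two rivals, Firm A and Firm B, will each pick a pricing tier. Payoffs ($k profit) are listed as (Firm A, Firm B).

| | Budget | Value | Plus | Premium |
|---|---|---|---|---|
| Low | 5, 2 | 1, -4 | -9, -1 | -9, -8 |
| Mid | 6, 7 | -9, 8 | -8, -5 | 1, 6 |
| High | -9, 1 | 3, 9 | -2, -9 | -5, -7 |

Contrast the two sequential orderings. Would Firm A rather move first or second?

first

If Firm A leads: Firm B's best replies are Low→Budget, Mid→Value, High→Value; Firm A's induced payoffs 5, -9, 3; outcome (Low, Budget), payoffs (5, 2).
If Firm B leads: Firm A's best replies are Budget→Mid, Value→High, Plus→High, Premium→Mid; Firm B's induced payoffs 7, 9, -9, 6; outcome (High, Value), payoffs (3, 9).
Firm A gets 5 moving first and 3 moving second, so Firm A prefers to move first.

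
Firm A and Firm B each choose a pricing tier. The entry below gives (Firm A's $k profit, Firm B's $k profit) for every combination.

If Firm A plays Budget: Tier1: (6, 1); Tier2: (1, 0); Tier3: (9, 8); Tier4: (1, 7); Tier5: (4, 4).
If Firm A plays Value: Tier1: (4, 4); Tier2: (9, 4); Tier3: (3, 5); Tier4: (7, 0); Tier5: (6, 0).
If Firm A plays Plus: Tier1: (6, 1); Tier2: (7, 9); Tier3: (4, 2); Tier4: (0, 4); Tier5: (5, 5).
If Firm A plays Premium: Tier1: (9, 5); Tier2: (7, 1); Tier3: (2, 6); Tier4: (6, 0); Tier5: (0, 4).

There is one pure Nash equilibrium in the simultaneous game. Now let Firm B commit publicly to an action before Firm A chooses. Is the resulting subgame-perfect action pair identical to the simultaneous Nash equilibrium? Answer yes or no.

Backward induction with Firm B moving first.
- Tier1 → Firm A plays Premium (best of 6, 4, 6, 9); Firm B gets 5.
- Tier2 → Firm A plays Value (best of 1, 9, 7, 7); Firm B gets 4.
- Tier3 → Firm A plays Budget (best of 9, 3, 4, 2); Firm B gets 8.
- Tier4 → Firm A plays Value (best of 1, 7, 0, 6); Firm B gets 0.
- Tier5 → Firm A plays Value (best of 4, 6, 5, 0); Firm B gets 0.
Among 5, 4, 8, 0, 0, the best is 8 at Tier3. Subgame-perfect outcome: (Budget, Tier3) with payoffs (9, 8).
Now find the simultaneous Nash equilibrium.
Firm A's best replies: Tier1→Premium; Tier2→Value; Tier3→Budget; Tier4→Value; Tier5→Value.
Firm B's best replies: Budget→Tier3; Value→Tier3; Plus→Tier2; Premium→Tier3.
Only (Budget, Tier3) has each player best-responding; Nash payoffs (9, 8).
Sequential outcome (Budget, Tier3) coincides with the Nash profile (Budget, Tier3).

yes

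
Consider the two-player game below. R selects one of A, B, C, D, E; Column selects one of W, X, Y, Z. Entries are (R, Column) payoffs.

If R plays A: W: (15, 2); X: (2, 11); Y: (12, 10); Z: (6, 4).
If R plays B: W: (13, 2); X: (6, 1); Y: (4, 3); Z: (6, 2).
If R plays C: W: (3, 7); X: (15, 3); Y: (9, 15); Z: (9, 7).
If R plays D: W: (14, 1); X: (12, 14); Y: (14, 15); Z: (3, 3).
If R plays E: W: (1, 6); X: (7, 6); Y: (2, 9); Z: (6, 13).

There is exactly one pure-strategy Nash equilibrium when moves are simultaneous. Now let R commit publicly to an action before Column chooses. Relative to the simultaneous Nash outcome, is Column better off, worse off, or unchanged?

Column best-responds to each possible R move:
- A → Column plays X (best of 2, 11, 10, 4); R gets 2.
- B → Column plays Y (best of 2, 1, 3, 2); R gets 4.
- C → Column plays Y (best of 7, 3, 15, 7); R gets 9.
- D → Column plays Y (best of 1, 14, 15, 3); R gets 14.
- E → Column plays Z (best of 6, 6, 9, 13); R gets 6.
Maximizing over 2, 4, 9, 14, 6, R chooses D. Subgame-perfect outcome: (D, Y) with payoffs (14, 15).
For the simultaneous game, intersect best replies.
R's best replies: W→A; X→C; Y→D; Z→C.
Column's best replies: A→X; B→Y; C→Y; D→Y; E→Z.
The unique mutual best reply is (D, Y), giving (14, 15).
Column earns 15 sequentially versus 15 at the Nash outcome: unchanged.

unchanged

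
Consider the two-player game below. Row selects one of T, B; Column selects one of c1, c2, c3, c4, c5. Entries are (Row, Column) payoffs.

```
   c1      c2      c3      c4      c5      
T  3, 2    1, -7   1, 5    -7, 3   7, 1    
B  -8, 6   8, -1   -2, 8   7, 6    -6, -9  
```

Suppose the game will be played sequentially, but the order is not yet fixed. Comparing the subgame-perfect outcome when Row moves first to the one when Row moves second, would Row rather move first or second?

second

If Row leads: Column's best replies are T→c3, B→c3; Row's induced payoffs 1, -2; outcome (T, c3), payoffs (1, 5).
If Column leads: Row's best replies are c1→T, c2→B, c3→T, c4→B, c5→T; Column's induced payoffs 2, -1, 5, 6, 1; outcome (B, c4), payoffs (7, 6).
Row gets 1 moving first and 7 moving second, so Row prefers to move second.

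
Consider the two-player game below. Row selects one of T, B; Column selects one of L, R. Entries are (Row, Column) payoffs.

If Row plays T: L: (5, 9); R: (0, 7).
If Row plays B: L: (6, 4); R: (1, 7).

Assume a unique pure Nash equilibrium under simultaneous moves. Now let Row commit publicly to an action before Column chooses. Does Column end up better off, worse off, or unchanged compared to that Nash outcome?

better off

Work backward from Column's decision.
- T: BR = L, leader payoff 5.
- B: BR = R, leader payoff 1.
Row's induced payoffs are 5, 1, so Row commits to T. Subgame-perfect outcome: (T, L) with payoffs (5, 9).
Under simultaneous play:
Row's best replies: L→B; R→B.
Column's best replies: T→L; B→R.
Only (B, R) has each player best-responding; Nash payoffs (1, 7).
Column earns 9 sequentially versus 7 at the Nash outcome: better off.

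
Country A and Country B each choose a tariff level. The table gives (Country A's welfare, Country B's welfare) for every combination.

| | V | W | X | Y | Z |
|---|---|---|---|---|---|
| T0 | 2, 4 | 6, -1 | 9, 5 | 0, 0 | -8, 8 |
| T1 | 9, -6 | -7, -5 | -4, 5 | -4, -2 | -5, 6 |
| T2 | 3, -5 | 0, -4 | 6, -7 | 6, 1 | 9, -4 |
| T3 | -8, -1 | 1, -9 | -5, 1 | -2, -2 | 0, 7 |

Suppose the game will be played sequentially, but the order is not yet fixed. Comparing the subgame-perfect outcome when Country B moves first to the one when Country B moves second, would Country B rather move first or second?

If Country A leads: Country B's best replies are T0→Z, T1→Z, T2→Y, T3→Z; Country A's induced payoffs -8, -5, 6, 0; outcome (T2, Y), payoffs (6, 1).
If Country B leads: Country A's best replies are V→T1, W→T0, X→T0, Y→T2, Z→T2; Country B's induced payoffs -6, -1, 5, 1, -4; outcome (T0, X), payoffs (9, 5).
Country B gets 5 moving first and 1 moving second, so Country B prefers to move first.

first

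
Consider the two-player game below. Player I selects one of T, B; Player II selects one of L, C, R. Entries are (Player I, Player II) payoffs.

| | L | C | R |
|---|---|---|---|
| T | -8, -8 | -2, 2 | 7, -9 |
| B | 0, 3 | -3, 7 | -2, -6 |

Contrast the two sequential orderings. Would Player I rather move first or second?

second

If Player I leads: Player II's best replies are T→C, B→C; Player I's induced payoffs -2, -3; outcome (T, C), payoffs (-2, 2).
If Player II leads: Player I's best replies are L→B, C→T, R→T; Player II's induced payoffs 3, 2, -9; outcome (B, L), payoffs (0, 3).
Player I gets -2 moving first and 0 moving second, so Player I prefers to move second.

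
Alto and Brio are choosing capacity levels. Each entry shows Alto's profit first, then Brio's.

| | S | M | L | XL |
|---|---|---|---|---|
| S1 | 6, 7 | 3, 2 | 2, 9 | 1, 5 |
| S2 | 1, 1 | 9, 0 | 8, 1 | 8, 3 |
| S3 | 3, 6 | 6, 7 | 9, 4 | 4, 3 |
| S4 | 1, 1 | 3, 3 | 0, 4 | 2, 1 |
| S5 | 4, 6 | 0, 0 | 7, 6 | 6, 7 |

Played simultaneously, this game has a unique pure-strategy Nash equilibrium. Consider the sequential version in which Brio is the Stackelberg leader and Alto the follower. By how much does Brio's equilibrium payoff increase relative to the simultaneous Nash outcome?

4

Work backward from Alto's decision.
- S: BR = S1, leader payoff 7.
- M: BR = S2, leader payoff 0.
- L: BR = S3, leader payoff 4.
- XL: BR = S2, leader payoff 3.
Brio's induced payoffs are 7, 0, 4, 3, so Brio commits to S. Subgame-perfect outcome: (S1, S) with payoffs (6, 7).
Under simultaneous play:
Alto's best replies: S→S1; M→S2; L→S3; XL→S2.
Brio's best replies: S1→L; S2→XL; S3→M; S4→L; S5→XL.
Only (S2, XL) has each player best-responding; Nash payoffs (8, 3).
Brio's commitment gain: 7 − 3 = 4.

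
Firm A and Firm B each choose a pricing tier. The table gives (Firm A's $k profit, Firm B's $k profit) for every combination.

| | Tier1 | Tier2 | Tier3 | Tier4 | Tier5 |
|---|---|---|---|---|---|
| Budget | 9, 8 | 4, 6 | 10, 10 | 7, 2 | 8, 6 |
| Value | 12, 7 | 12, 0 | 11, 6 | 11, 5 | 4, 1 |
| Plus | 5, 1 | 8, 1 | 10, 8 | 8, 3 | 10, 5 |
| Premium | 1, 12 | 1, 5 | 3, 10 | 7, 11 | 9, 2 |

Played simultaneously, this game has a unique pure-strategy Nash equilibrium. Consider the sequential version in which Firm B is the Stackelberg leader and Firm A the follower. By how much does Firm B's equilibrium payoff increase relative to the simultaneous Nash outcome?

0

Firm A best-responds to each possible Firm B move:
- Tier1 → Firm A plays Value (best of 9, 12, 5, 1); Firm B gets 7.
- Tier2 → Firm A plays Value (best of 4, 12, 8, 1); Firm B gets 0.
- Tier3 → Firm A plays Value (best of 10, 11, 10, 3); Firm B gets 6.
- Tier4 → Firm A plays Value (best of 7, 11, 8, 7); Firm B gets 5.
- Tier5 → Firm A plays Plus (best of 8, 4, 10, 9); Firm B gets 5.
Among 7, 0, 6, 5, 5, the best is 7 at Tier1. Subgame-perfect outcome: (Value, Tier1) with payoffs (12, 7).
For the simultaneous game, intersect best replies.
Firm A's best replies: Tier1→Value; Tier2→Value; Tier3→Value; Tier4→Value; Tier5→Plus.
Firm B's best replies: Budget→Tier3; Value→Tier1; Plus→Tier3; Premium→Tier1.
Only (Value, Tier1) has each player best-responding; Nash payoffs (12, 7).
Firm B's commitment gain: 7 − 7 = 0.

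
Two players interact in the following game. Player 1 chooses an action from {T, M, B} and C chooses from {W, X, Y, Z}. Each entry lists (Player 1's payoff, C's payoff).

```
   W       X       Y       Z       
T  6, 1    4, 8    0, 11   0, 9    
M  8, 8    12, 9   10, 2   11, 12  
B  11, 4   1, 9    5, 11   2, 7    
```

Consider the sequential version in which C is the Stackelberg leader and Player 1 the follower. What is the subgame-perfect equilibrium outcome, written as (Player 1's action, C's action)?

Work backward from Player 1's decision.
- W: Player 1 compares 6, 8, 11 and picks B; C would get 4.
- X: Player 1 compares 4, 12, 1 and picks M; C would get 9.
- Y: Player 1 compares 0, 10, 5 and picks M; C would get 2.
- Z: Player 1 compares 0, 11, 2 and picks M; C would get 12.
Among 4, 9, 2, 12, the best is 12 at Z. Subgame-perfect outcome: (M, Z) with payoffs (11, 12).

(M, Z)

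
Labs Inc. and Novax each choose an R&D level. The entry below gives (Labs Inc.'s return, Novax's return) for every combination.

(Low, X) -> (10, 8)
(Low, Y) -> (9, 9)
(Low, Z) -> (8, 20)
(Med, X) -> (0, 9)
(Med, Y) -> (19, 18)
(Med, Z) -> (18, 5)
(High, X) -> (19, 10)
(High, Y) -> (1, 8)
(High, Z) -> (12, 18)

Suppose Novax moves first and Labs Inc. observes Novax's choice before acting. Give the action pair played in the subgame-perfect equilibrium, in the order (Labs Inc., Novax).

Labs Inc. best-responds to each possible Novax move:
- X: BR = High, leader payoff 10.
- Y: BR = Med, leader payoff 18.
- Z: BR = Med, leader payoff 5.
Among 10, 18, 5, the best is 18 at Y. Subgame-perfect outcome: (Med, Y) with payoffs (19, 18).

(Med, Y)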